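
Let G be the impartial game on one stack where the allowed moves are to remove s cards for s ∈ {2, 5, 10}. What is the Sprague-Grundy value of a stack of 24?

1

Compute g(0), g(1), … for moves {2, 5, 10}:
k:     0  1  2  3  4  5  6  7  8  9 10 11 12 13 14 15 16 17 18 19 20 21 22 23 24
g(k):  0  0  1  1  0  2  1  0  0  1  1  2  2  3  3  0  0  1  1  0  2  1  0  0  1
So g(24) = 1.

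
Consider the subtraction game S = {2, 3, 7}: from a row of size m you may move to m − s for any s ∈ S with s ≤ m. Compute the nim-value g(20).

0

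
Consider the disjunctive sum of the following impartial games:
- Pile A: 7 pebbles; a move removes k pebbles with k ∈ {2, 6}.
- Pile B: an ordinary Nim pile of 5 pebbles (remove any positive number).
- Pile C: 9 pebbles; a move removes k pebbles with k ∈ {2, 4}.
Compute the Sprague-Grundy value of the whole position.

5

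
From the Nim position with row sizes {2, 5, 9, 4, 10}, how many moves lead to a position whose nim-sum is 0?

Bitwise XOR of the heap sizes:
  0010  (2)
  0101  (5)
  1001  (9)
  0100  (4)
  1010  (10)
  ----
  0000  (0)
The nim-sum is already 0, so every move leaves a nonzero nim-sum — there are no winning moves.

0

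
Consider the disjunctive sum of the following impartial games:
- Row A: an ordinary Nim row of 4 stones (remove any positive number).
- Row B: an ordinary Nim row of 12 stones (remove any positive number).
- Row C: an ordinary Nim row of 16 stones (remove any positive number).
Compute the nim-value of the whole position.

24

Row A is a plain Nim row of size 4, so its Grundy value is 4.
Row B is a plain Nim row of size 12, so its Grundy value is 12.
Row C is a plain Nim row of size 16, so its Grundy value is 16.
By the Sprague-Grundy theorem, the Grundy value of a sum of independent games is the XOR of the component values.
Combined value = 4 XOR 12 XOR 16 = 24.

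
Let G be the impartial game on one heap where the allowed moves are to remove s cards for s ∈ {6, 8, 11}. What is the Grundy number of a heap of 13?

2

Compute g(0), g(1), … for moves {6, 8, 11}:
k:     0  1  2  3  4  5  6  7  8  9 10 11 12 13
g(k):  0  0  0  0  0  0  1  1  1  1  1  1  2  2
So g(13) = 2.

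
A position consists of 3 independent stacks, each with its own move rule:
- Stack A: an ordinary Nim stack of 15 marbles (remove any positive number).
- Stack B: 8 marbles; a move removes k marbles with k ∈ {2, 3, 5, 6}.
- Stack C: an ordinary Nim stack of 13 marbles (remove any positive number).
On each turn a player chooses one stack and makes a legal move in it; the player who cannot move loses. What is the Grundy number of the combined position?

Stack A is a plain Nim stack of size 15, so its Grundy value is 15.
Build the Grundy sequence for stack B with g(k) = mex{g(k−s) : s ∈ {2, 3, 5, 6}, s ≤ k}:
k:     0  1  2  3  4  5  6  7  8
g(k):  0  0  1  1  2  2  3  3  0
So g(8) = 0.
Stack C is a plain Nim stack of size 13, so its Grundy value is 13.
The value of a disjunctive sum is the nim-sum of the parts.
Combined value = 15 XOR 0 XOR 13 = 2.

2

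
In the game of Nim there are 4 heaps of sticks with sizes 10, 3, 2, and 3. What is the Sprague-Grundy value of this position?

Compute the nim-sum pairwise:
10 ⊕ 3 = 9
9 ⊕ 2 = 11
11 ⊕ 3 = 8

8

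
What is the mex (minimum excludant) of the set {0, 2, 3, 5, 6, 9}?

1

0 is in the set but 1 is not, so the mex is 1.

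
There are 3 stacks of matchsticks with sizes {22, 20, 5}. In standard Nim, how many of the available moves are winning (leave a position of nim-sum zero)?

3

In binary:
  10110  (22)
  10100  (20)
  00101  (5)
  -----
  00111  (7)
The overall nim-sum is X = 7. A stack of size p has a winning move iff p XOR X < p (reduce it to p XOR X).
  22: 22 XOR 7 = 17 < 22 — winning move (to 17).
  20: 20 XOR 7 = 19 < 20 — winning move (to 19).
  5: 5 XOR 7 = 2 < 5 — winning move (to 2).
That gives 3 winning moves.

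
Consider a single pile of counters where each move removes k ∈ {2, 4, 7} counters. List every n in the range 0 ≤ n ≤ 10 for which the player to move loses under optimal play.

0, 1, 6, 9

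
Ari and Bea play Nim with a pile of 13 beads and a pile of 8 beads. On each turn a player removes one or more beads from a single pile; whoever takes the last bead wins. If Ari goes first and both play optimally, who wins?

Ari wins

Compute the nim-sum pairwise:
13 ⊕ 8 = 5
The nim-sum is 5 ≠ 0, so this is an N-position: the player to move can win; Ari has a winning move.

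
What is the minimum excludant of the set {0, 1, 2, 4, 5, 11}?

3

The values 0, 1, 2 are all present; 3 is the first non-negative integer missing from the set.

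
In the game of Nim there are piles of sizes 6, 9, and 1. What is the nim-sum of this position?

14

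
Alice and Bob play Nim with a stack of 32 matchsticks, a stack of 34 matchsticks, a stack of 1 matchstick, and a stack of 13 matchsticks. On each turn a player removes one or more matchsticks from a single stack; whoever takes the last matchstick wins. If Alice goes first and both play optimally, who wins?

In binary:
  100000  (32)
  100010  (34)
  000001  (1)
  001101  (13)
  ------
  001110  (14)
The nim-sum is 14 ≠ 0, so this is an N-position: the player to move can win; Alice has a winning move.

Alice wins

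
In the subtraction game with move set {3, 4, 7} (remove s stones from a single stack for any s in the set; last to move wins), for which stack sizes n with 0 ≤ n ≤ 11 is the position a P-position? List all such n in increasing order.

Grundy values for subtraction set {3, 4, 7}:
g(0) = mex{} = 0
g(1) = mex{} = 0
g(2) = mex{} = 0
g(3) = mex{0} = 1
g(4) = mex{0} = 1
g(5) = mex{0} = 1
g(6) = mex{0,1} = 2
g(7) = mex{0,1} = 2
g(8) = mex{0,1} = 2
g(9) = mex{0,1,2} = 3
g(10) = mex{1,2} = 0
g(11) = mex{1,2} = 0
The P-positions (g = 0) in 0..11 are 0, 1, 2, 10, 11.

0, 1, 2, 10, 11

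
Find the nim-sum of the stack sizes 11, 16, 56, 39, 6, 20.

22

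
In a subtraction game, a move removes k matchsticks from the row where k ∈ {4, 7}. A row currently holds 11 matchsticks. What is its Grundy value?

0

Grundy values for subtraction set {4, 7}:
k:     0  1  2  3  4  5  6  7  8  9 10 11
g(k):  0  0  0  0  1  1  1  1  2  2  2  0
So g(11) = 0.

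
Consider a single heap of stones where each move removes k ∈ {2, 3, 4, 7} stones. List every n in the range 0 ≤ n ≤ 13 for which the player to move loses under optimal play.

Build the Grundy sequence with g(k) = mex{g(k−s) : s ∈ {2, 3, 4, 7}, s ≤ k}:
g(0) = mex{} = 0
g(1) = mex{} = 0
g(2) = mex{0} = 1
g(3) = mex{0} = 1
g(4) = mex{0,1} = 2
g(5) = mex{0,1} = 2
g(6) = mex{1,2} = 0
g(7) = mex{0,1,2} = 3
g(8) = mex{0,2} = 1
g(9) = mex{0,1,2,3} = 4
g(10) = mex{0,1,3} = 2
g(11) = mex{1,2,3,4} = 0
g(12) = mex{1,2,4} = 0
g(13) = mex{0,2,4} = 1
The P-positions (g = 0) in 0..13 are 0, 1, 6, 11, 12.

0, 1, 6, 11, 12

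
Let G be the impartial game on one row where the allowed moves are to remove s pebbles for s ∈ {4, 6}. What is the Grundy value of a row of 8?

2

Build the Grundy sequence with g(k) = mex{g(k−s) : s ∈ {4, 6}, s ≤ k}:
g(0) = mex{} = 0
g(1) = mex{} = 0
g(2) = mex{} = 0
g(3) = mex{} = 0
g(4) = mex{0} = 1
g(5) = mex{0} = 1
g(6) = mex{0} = 1
g(7) = mex{0} = 1
g(8) = mex{0,1} = 2
So g(8) = 2.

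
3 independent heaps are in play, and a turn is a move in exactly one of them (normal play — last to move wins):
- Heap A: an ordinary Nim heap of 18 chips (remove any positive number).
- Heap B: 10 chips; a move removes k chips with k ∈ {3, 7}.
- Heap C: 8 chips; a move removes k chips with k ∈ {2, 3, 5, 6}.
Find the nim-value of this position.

Heap A is a plain Nim heap of size 18, so its Grundy value is 18.
Grundy values for heap B (subtraction set {3, 7}):
k:     0  1  2  3  4  5  6  7  8  9 10
g(k):  0  0  0  1  1  1  0  2  2  1  0
So g(10) = 0.
For heap C, compute g(0), g(1), … with moves {2, 3, 5, 6}:
g(0) = mex{} = 0
g(1) = mex{} = 0
g(2) = mex{0} = 1
g(3) = mex{0} = 1
g(4) = mex{0,1} = 2
g(5) = mex{0,1} = 2
g(6) = mex{0,1,2} = 3
g(7) = mex{0,1,2} = 3
g(8) = mex{1,2,3} = 0
So g(8) = 0.
The value of a disjunctive sum is the nim-sum of the parts.
Combined value = 18 ⊕ 0 ⊕ 0 = 18.

18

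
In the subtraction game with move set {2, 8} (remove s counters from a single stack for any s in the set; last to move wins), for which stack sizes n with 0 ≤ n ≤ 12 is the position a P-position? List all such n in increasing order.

0, 1, 4, 5, 10, 11

Grundy values for subtraction set {2, 8}:
g(0) = mex{} = 0
g(1) = mex{} = 0
g(2) = mex{0} = 1
g(3) = mex{0} = 1
g(4) = mex{1} = 0
g(5) = mex{1} = 0
g(6) = mex{0} = 1
g(7) = mex{0} = 1
g(8) = mex{0,1} = 2
g(9) = mex{0,1} = 2
g(10) = mex{1,2} = 0
g(11) = mex{1,2} = 0
g(12) = mex{0} = 1
The P-positions (g = 0) in 0..12 are 0, 1, 4, 5, 10, 11.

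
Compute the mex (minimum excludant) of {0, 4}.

0 is in the set but 1 is not, so the mex is 1.

1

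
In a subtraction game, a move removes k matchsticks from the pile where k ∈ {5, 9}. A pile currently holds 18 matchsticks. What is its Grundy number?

Compute g(0), g(1), … for moves {5, 9}:
k:     0  1  2  3  4  5  6  7  8  9 10 11 12 13 14 15 16 17 18
g(k):  0  0  0  0  0  1  1  1  1  1  2  2  2  2  0  0  0  0  0
So g(18) = 0.

0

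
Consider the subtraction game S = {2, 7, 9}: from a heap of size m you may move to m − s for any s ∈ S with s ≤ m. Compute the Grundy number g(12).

2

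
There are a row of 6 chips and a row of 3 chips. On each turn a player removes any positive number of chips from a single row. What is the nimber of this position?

5

Nim-sum: 6 XOR 3 = 5.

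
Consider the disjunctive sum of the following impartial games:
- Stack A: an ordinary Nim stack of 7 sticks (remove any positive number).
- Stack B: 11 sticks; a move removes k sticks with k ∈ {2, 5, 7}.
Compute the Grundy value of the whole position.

4

Stack A is a plain Nim stack of size 7, so its Grundy value is 7.
Build the Grundy sequence for stack B with g(k) = mex{g(k−s) : s ∈ {2, 5, 7}, s ≤ k}:
g(0) = mex{} = 0
g(1) = mex{} = 0
g(2) = mex{0} = 1
g(3) = mex{0} = 1
g(4) = mex{1} = 0
g(5) = mex{0,1} = 2
g(6) = mex{0} = 1
g(7) = mex{0,1,2} = 3
g(8) = mex{0,1} = 2
g(9) = mex{0,1,3} = 2
g(10) = mex{1,2} = 0
g(11) = mex{0,1,2} = 3
So g(11) = 3.
By the Sprague-Grundy theorem, the Grundy value of a sum of independent games is the XOR of the component values.
Combined value = 7 XOR 3 = 4.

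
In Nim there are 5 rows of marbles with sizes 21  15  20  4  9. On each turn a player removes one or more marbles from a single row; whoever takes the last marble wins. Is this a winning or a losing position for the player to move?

Compute the nim-sum pairwise:
21 ⊕ 15 = 26
26 ⊕ 20 = 14
14 ⊕ 4 = 10
10 ⊕ 9 = 3
The nim-sum is 3 ≠ 0, so this is an N-position: the player to move can win.

Winning position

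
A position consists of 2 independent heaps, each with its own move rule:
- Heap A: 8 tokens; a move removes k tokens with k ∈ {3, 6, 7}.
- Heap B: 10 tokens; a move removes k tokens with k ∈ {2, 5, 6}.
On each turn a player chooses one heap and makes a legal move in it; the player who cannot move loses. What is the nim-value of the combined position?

Build the Grundy sequence for heap A with g(k) = mex{g(k−s) : s ∈ {3, 6, 7}, s ≤ k}:
g(0) = mex{} = 0
g(1) = mex{} = 0
g(2) = mex{} = 0
g(3) = mex{0} = 1
g(4) = mex{0} = 1
g(5) = mex{0} = 1
g(6) = mex{0,1} = 2
g(7) = mex{0,1} = 2
g(8) = mex{0,1} = 2
So g(8) = 2.
Grundy values for heap B (subtraction set {2, 5, 6}):
g(0) = mex{} = 0
g(1) = mex{} = 0
g(2) = mex{0} = 1
g(3) = mex{0} = 1
g(4) = mex{1} = 0
g(5) = mex{0,1} = 2
g(6) = mex{0} = 1
g(7) = mex{0,1,2} = 3
g(8) = mex{1} = 0
g(9) = mex{0,1,3} = 2
g(10) = mex{0,2} = 1
So g(10) = 1.
By the Sprague-Grundy theorem, the Grundy value of a sum of independent games is the XOR of the component values.
Combined value = 2 ⊕ 1 = 3.

3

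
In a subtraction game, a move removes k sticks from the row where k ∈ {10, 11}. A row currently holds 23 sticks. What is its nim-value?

Grundy values for subtraction set {10, 11}:
k:     0  1  2  3  4  5  6  7  8  9 10 11 12 13 14 15 16 17 18 19 20 21 22 23
g(k):  0  0  0  0  0  0  0  0  0  0  1  1  1  1  1  1  1  1  1  1  2  0  0  0
So g(23) = 0.

0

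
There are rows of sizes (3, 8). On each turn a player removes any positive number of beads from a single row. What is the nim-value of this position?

11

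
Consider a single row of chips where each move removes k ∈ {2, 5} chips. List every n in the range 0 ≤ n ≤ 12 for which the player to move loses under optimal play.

0, 1, 4, 7, 8, 11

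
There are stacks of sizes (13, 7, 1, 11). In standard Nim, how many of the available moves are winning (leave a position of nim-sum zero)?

Nim-sum: 13 ^ 7 ^ 1 ^ 11 = 0.
The nim-sum is already 0, so every move leaves a nonzero nim-sum — there are no winning moves.

0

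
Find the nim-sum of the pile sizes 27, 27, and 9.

9

Nim-sum: 27 ⊕ 27 ⊕ 9 = 9.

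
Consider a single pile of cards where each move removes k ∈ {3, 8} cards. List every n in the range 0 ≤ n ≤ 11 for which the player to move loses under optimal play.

0, 1, 2, 6, 7, 11

Grundy values for subtraction set {3, 8}:
g(0) = mex{} = 0
g(1) = mex{} = 0
g(2) = mex{} = 0
g(3) = mex{0} = 1
g(4) = mex{0} = 1
g(5) = mex{0} = 1
g(6) = mex{1} = 0
g(7) = mex{1} = 0
g(8) = mex{0,1} = 2
g(9) = mex{0} = 1
g(10) = mex{0} = 1
g(11) = mex{1,2} = 0
The P-positions (g = 0) in 0..11 are 0, 1, 2, 6, 7, 11.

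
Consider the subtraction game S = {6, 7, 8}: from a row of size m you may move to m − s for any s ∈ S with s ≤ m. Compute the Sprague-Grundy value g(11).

Grundy values for subtraction set {6, 7, 8}:
k:     0  1  2  3  4  5  6  7  8  9 10 11
g(k):  0  0  0  0  0  0  1  1  1  1  1  1
So g(11) = 1.

1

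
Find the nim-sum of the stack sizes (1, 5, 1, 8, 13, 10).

10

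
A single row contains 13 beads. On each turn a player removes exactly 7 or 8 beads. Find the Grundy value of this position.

1

Grundy values for subtraction set {7, 8}:
g(0) = mex{} = 0
g(1) = mex{} = 0
g(2) = mex{} = 0
g(3) = mex{} = 0
g(4) = mex{} = 0
g(5) = mex{} = 0
g(6) = mex{} = 0
g(7) = mex{0} = 1
g(8) = mex{0} = 1
g(9) = mex{0} = 1
g(10) = mex{0} = 1
g(11) = mex{0} = 1
g(12) = mex{0} = 1
g(13) = mex{0} = 1
So g(13) = 1.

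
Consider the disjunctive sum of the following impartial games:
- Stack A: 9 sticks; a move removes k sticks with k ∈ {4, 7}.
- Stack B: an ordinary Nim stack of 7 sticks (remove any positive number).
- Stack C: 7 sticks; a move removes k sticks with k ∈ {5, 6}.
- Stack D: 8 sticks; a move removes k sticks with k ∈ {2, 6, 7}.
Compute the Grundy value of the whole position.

Grundy values for stack A (subtraction set {4, 7}):
k:     0  1  2  3  4  5  6  7  8  9
g(k):  0  0  0  0  1  1  1  1  2  2
So g(9) = 2.
Stack B is a plain Nim stack of size 7, so its Grundy value is 7.
For stack C, compute g(0), g(1), … with moves {5, 6}:
g(0) = mex{} = 0
g(1) = mex{} = 0
g(2) = mex{} = 0
g(3) = mex{} = 0
g(4) = mex{} = 0
g(5) = mex{0} = 1
g(6) = mex{0} = 1
g(7) = mex{0} = 1
So g(7) = 1.
For stack D, compute g(0), g(1), … with moves {2, 6, 7}:
g(0) = mex{} = 0
g(1) = mex{} = 0
g(2) = mex{0} = 1
g(3) = mex{0} = 1
g(4) = mex{1} = 0
g(5) = mex{1} = 0
g(6) = mex{0} = 1
g(7) = mex{0} = 1
g(8) = mex{0,1} = 2
So g(8) = 2.
By the Sprague-Grundy theorem, the Grundy value of a sum of independent games is the XOR of the component values.
Combined value = 2 XOR 7 XOR 1 XOR 2 = 6.

6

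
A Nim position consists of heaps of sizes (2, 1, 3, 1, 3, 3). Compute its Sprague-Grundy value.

In binary:
  10  (2)
  01  (1)
  11  (3)
  01  (1)
  11  (3)
  11  (3)
  --
  01  (1)

1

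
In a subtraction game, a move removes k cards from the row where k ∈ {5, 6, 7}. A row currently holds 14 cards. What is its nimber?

0

Build the Grundy sequence with g(k) = mex{g(k−s) : s ∈ {5, 6, 7}, s ≤ k}:
g(0) = mex{} = 0
g(1) = mex{} = 0
g(2) = mex{} = 0
g(3) = mex{} = 0
g(4) = mex{} = 0
g(5) = mex{0} = 1
g(6) = mex{0} = 1
g(7) = mex{0} = 1
g(8) = mex{0} = 1
g(9) = mex{0} = 1
g(10) = mex{0,1} = 2
g(11) = mex{0,1} = 2
g(12) = mex{1} = 0
g(13) = mex{1} = 0
g(14) = mex{1} = 0
So g(14) = 0.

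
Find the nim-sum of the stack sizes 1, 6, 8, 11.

Bitwise XOR of the heap sizes:
  0001  (1)
  0110  (6)
  1000  (8)
  1011  (11)
  ----
  0100  (4)

4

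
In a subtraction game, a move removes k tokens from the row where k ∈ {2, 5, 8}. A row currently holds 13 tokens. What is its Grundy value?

1

Grundy values for subtraction set {2, 5, 8}:
g(0) = mex{} = 0
g(1) = mex{} = 0
g(2) = mex{0} = 1
g(3) = mex{0} = 1
g(4) = mex{1} = 0
g(5) = mex{0,1} = 2
g(6) = mex{0} = 1
g(7) = mex{1,2} = 0
g(8) = mex{0,1} = 2
g(9) = mex{0} = 1
g(10) = mex{1,2} = 0
g(11) = mex{1} = 0
g(12) = mex{0} = 1
g(13) = mex{0,2} = 1
So g(13) = 1.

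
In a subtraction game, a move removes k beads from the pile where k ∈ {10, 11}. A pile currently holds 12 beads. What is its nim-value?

Grundy values for subtraction set {10, 11}:
g(0) = mex{} = 0
g(1) = mex{} = 0
g(2) = mex{} = 0
g(3) = mex{} = 0
g(4) = mex{} = 0
g(5) = mex{} = 0
g(6) = mex{} = 0
g(7) = mex{} = 0
g(8) = mex{} = 0
g(9) = mex{} = 0
g(10) = mex{0} = 1
g(11) = mex{0} = 1
g(12) = mex{0} = 1
So g(12) = 1.

1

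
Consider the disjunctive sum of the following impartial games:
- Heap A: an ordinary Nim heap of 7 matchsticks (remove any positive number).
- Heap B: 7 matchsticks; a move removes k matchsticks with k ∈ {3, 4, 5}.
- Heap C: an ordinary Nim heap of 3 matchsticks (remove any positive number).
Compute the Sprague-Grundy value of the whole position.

6

Heap A is a plain Nim heap of size 7, so its Grundy value is 7.
Grundy values for heap B (subtraction set {3, 4, 5}):
g(0) = mex{} = 0
g(1) = mex{} = 0
g(2) = mex{} = 0
g(3) = mex{0} = 1
g(4) = mex{0} = 1
g(5) = mex{0} = 1
g(6) = mex{0,1} = 2
g(7) = mex{0,1} = 2
So g(7) = 2.
Heap C is a plain Nim heap of size 3, so its Grundy value is 3.
By the Sprague-Grundy theorem, the Grundy value of a sum of independent games is the XOR of the component values.
Combined value = 7 XOR 2 XOR 3 = 6.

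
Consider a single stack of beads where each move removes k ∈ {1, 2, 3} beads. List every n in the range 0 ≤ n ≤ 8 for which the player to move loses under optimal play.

Compute g(0), g(1), … for moves {1, 2, 3}:
k:     0  1  2  3  4  5  6  7  8
g(k):  0  1  2  3  0  1  2  3  0
The P-positions (g = 0) in 0..8 are 0, 4, 8.

0, 4, 8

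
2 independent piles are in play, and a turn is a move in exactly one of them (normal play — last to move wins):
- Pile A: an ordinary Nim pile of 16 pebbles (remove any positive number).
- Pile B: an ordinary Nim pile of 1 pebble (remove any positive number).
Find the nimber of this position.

Pile A is a plain Nim pile of size 16, so its Grundy value is 16.
Pile B is a plain Nim pile of size 1, so its Grundy value is 1.
By the Sprague-Grundy theorem, the Grundy value of a sum of independent games is the XOR of the component values.
Combined value = 16 XOR 1 = 17.

17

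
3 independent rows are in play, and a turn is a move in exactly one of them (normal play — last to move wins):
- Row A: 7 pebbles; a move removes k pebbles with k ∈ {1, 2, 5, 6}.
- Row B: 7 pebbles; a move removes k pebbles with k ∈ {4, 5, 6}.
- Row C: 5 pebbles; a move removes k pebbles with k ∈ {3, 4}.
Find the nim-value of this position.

0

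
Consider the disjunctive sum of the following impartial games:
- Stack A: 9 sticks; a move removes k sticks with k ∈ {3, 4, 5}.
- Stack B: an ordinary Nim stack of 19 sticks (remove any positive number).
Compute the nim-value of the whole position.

19

Build the Grundy sequence for stack A with g(k) = mex{g(k−s) : s ∈ {3, 4, 5}, s ≤ k}:
g(0) = mex{} = 0
g(1) = mex{} = 0
g(2) = mex{} = 0
g(3) = mex{0} = 1
g(4) = mex{0} = 1
g(5) = mex{0} = 1
g(6) = mex{0,1} = 2
g(7) = mex{0,1} = 2
g(8) = mex{1} = 0
g(9) = mex{1,2} = 0
So g(9) = 0.
Stack B is a plain Nim stack of size 19, so its Grundy value is 19.
The value of a disjunctive sum is the nim-sum of the parts.
Combined value = 0 ⊕ 19 = 19.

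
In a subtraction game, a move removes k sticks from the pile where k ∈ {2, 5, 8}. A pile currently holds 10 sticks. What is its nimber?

0

Grundy values for subtraction set {2, 5, 8}:
g(0) = mex{} = 0
g(1) = mex{} = 0
g(2) = mex{0} = 1
g(3) = mex{0} = 1
g(4) = mex{1} = 0
g(5) = mex{0,1} = 2
g(6) = mex{0} = 1
g(7) = mex{1,2} = 0
g(8) = mex{0,1} = 2
g(9) = mex{0} = 1
g(10) = mex{1,2} = 0
So g(10) = 0.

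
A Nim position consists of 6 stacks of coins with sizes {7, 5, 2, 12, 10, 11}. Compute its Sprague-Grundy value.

13

Nim-sum: 7 ⊕ 5 ⊕ 2 ⊕ 12 ⊕ 10 ⊕ 11 = 13.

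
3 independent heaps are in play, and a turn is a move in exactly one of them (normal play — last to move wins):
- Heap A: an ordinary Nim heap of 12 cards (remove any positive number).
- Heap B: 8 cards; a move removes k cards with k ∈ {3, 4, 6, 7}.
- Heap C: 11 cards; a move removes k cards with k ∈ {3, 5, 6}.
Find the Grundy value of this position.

Heap A is a plain Nim heap of size 12, so its Grundy value is 12.
For heap B, compute g(0), g(1), … with moves {3, 4, 6, 7}:
g(0) = mex{} = 0
g(1) = mex{} = 0
g(2) = mex{} = 0
g(3) = mex{0} = 1
g(4) = mex{0} = 1
g(5) = mex{0} = 1
g(6) = mex{0,1} = 2
g(7) = mex{0,1} = 2
g(8) = mex{0,1} = 2
So g(8) = 2.
For heap C, compute g(0), g(1), … with moves {3, 5, 6}:
g(0) = mex{} = 0
g(1) = mex{} = 0
g(2) = mex{} = 0
g(3) = mex{0} = 1
g(4) = mex{0} = 1
g(5) = mex{0} = 1
g(6) = mex{0,1} = 2
g(7) = mex{0,1} = 2
g(8) = mex{0,1} = 2
g(9) = mex{1,2} = 0
g(10) = mex{1,2} = 0
g(11) = mex{1,2} = 0
So g(11) = 0.
By the Sprague-Grundy theorem, the Grundy value of a sum of independent games is the XOR of the component values.
Combined value = 12 ⊕ 2 ⊕ 0 = 14.

14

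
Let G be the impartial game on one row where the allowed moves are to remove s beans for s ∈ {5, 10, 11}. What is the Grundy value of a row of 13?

Compute g(0), g(1), … for moves {5, 10, 11}:
k:     0  1  2  3  4  5  6  7  8  9 10 11 12 13
g(k):  0  0  0  0  0  1  1  1  1  1  2  2  2  2
So g(13) = 2.

2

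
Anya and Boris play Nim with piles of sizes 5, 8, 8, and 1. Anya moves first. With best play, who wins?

Bitwise XOR of the heap sizes:
  0101  (5)
  1000  (8)
  1000  (8)
  0001  (1)
  ----
  0100  (4)
The nim-sum is 4 ≠ 0, so this is an N-position: the player to move can win; Anya has a winning move.

Anya wins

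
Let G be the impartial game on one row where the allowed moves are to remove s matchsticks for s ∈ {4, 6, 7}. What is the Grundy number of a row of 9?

2

Build the Grundy sequence with g(k) = mex{g(k−s) : s ∈ {4, 6, 7}, s ≤ k}:
k:     0  1  2  3  4  5  6  7  8  9
g(k):  0  0  0  0  1  1  1  1  2  2
So g(9) = 2.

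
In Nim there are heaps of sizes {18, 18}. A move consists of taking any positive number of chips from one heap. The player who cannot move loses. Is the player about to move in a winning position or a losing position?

Nim-sum: 18 ⊕ 18 = 0.
The nim-sum is 0, so this is a P-position: the player to move is in a losing position under optimal play.

Losing position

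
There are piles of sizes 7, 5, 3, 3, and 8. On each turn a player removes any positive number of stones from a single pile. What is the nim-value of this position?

Nim-sum: 7 XOR 5 XOR 3 XOR 3 XOR 8 = 10.

10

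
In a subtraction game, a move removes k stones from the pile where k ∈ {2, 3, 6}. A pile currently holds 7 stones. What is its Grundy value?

1

Compute g(0), g(1), … for moves {2, 3, 6}:
k:     0  1  2  3  4  5  6  7
g(k):  0  0  1  1  2  0  3  1
So g(7) = 1.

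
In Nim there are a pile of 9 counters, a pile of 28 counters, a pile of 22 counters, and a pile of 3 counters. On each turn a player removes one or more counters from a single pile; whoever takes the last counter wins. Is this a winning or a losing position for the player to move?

Bitwise XOR of the heap sizes:
  01001  (9)
  11100  (28)
  10110  (22)
  00011  (3)
  -----
  00000  (0)
The nim-sum is 0, so this is a P-position: the player to move is in a losing position under optimal play.

Losing position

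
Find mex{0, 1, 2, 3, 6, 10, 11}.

4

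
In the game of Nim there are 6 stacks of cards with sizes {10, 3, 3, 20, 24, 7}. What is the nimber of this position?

1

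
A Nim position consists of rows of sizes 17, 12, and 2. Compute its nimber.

31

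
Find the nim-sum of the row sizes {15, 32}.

47

Compute the nim-sum pairwise:
15 XOR 32 = 47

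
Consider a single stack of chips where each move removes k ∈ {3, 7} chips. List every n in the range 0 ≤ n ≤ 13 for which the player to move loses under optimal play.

Compute g(0), g(1), … for moves {3, 7}:
g(0) = mex{} = 0
g(1) = mex{} = 0
g(2) = mex{} = 0
g(3) = mex{0} = 1
g(4) = mex{0} = 1
g(5) = mex{0} = 1
g(6) = mex{1} = 0
g(7) = mex{0,1} = 2
g(8) = mex{0,1} = 2
g(9) = mex{0} = 1
g(10) = mex{1,2} = 0
g(11) = mex{1,2} = 0
g(12) = mex{1} = 0
g(13) = mex{0} = 1
The P-positions (g = 0) in 0..13 are 0, 1, 2, 6, 10, 11, 12.

0, 1, 2, 6, 10, 11, 12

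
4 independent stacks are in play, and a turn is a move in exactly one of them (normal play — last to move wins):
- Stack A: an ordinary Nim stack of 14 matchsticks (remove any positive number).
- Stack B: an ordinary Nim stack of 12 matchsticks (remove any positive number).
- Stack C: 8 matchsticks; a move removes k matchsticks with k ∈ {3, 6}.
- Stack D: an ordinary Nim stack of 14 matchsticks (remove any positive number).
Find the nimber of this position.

14

Stack A is a plain Nim stack of size 14, so its Grundy value is 14.
Stack B is a plain Nim stack of size 12, so its Grundy value is 12.
For stack C, compute g(0), g(1), … with moves {3, 6}:
k:     0  1  2  3  4  5  6  7  8
g(k):  0  0  0  1  1  1  2  2  2
So g(8) = 2.
Stack D is a plain Nim stack of size 14, so its Grundy value is 14.
By the Sprague-Grundy theorem, the Grundy value of a sum of independent games is the XOR of the component values.
Combined value = 14 XOR 12 XOR 2 XOR 14 = 14.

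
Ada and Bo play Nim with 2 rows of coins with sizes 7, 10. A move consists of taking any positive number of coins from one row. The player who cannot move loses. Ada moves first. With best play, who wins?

Ada wins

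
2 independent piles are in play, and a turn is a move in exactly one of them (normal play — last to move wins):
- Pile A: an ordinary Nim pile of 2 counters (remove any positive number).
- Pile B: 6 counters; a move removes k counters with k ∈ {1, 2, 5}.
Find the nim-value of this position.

2

Pile A is a plain Nim pile of size 2, so its Grundy value is 2.
Grundy values for pile B (subtraction set {1, 2, 5}):
g(0) = mex{} = 0
g(1) = mex{0} = 1
g(2) = mex{0,1} = 2
g(3) = mex{1,2} = 0
g(4) = mex{0,2} = 1
g(5) = mex{0,1} = 2
g(6) = mex{1,2} = 0
So g(6) = 0.
The value of a disjunctive sum is the nim-sum of the parts.
Combined value = 2 ⊕ 0 = 2.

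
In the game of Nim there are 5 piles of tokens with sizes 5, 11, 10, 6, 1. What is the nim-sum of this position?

3

Nim-sum: 5 ⊕ 11 ⊕ 10 ⊕ 6 ⊕ 1 = 3.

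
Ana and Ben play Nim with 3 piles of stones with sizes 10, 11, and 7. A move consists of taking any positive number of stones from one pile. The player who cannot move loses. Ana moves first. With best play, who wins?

Compute the nim-sum pairwise:
10 XOR 11 = 1
1 XOR 7 = 6
The nim-sum is 6 ≠ 0, so this is an N-position: the player to move can win; Ana has a winning move.

Ana wins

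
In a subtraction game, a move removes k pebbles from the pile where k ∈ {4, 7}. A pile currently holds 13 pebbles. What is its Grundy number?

0

Compute g(0), g(1), … for moves {4, 7}:
g(0) = mex{} = 0
g(1) = mex{} = 0
g(2) = mex{} = 0
g(3) = mex{} = 0
g(4) = mex{0} = 1
g(5) = mex{0} = 1
g(6) = mex{0} = 1
g(7) = mex{0} = 1
g(8) = mex{0,1} = 2
g(9) = mex{0,1} = 2
g(10) = mex{0,1} = 2
g(11) = mex{1} = 0
g(12) = mex{1,2} = 0
g(13) = mex{1,2} = 0
So g(13) = 0.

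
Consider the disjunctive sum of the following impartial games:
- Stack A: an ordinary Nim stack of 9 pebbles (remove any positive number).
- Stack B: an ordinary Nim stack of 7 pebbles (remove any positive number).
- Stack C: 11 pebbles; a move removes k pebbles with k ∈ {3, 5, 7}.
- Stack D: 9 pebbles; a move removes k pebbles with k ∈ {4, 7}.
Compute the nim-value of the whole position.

Stack A is a plain Nim stack of size 9, so its Grundy value is 9.
Stack B is a plain Nim stack of size 7, so its Grundy value is 7.
For stack C, compute g(0), g(1), … with moves {3, 5, 7}:
k:     0  1  2  3  4  5  6  7  8  9 10 11
g(k):  0  0  0  1  1  1  2  2  2  3  0  0
So g(11) = 0.
Grundy values for stack D (subtraction set {4, 7}):
k:     0  1  2  3  4  5  6  7  8  9
g(k):  0  0  0  0  1  1  1  1  2  2
So g(9) = 2.
The value of a disjunctive sum is the nim-sum of the parts.
Combined value = 9 ⊕ 7 ⊕ 0 ⊕ 2 = 12.

12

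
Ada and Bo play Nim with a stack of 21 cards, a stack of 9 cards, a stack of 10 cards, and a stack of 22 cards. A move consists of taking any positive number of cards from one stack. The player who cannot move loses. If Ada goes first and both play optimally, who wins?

Bo wins

Nim-sum: 21 ^ 9 ^ 10 ^ 22 = 0.
The nim-sum is 0, so this is a P-position: the player to move is in a losing position under optimal play; Ada is about to move from it and so loses — Bo wins.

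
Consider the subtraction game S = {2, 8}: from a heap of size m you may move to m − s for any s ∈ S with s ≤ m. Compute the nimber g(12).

Grundy values for subtraction set {2, 8}:
k:     0  1  2  3  4  5  6  7  8  9 10 11 12
g(k):  0  0  1  1  0  0  1  1  2  2  0  0  1
So g(12) = 1.

1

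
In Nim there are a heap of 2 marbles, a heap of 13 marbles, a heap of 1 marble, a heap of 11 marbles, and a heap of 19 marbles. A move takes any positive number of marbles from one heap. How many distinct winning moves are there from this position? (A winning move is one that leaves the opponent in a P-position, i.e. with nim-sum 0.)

1

Bitwise XOR of the heap sizes:
  00010  (2)
  01101  (13)
  00001  (1)
  01011  (11)
  10011  (19)
  -----
  10110  (22)
The overall nim-sum is X = 22. A heap of size p has a winning move iff p XOR X < p (reduce it to p XOR X).
  2: 2 XOR 22 = 20 ≥ 2 — no move.
  13: 13 XOR 22 = 27 ≥ 13 — no move.
  1: 1 XOR 22 = 23 ≥ 1 — no move.
  11: 11 XOR 22 = 29 ≥ 11 — no move.
  19: 19 XOR 22 = 5 < 19 — winning move (to 5).
That gives 1 winning move.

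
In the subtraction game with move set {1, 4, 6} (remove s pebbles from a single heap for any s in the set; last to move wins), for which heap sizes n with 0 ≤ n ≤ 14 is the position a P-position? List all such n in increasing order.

0, 2, 5, 7, 10, 12

Build the Grundy sequence with g(k) = mex{g(k−s) : s ∈ {1, 4, 6}, s ≤ k}:
k:     0  1  2  3  4  5  6  7  8  9 10 11 12 13 14
g(k):  0  1  0  1  2  0  1  0  1  2  0  1  0  1  2
The P-positions (g = 0) in 0..14 are 0, 2, 5, 7, 10, 12.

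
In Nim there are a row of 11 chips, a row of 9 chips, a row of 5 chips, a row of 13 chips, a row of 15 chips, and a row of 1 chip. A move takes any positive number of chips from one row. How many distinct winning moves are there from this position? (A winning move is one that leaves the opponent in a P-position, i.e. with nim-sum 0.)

Nim-sum: 11 ^ 9 ^ 5 ^ 13 ^ 15 ^ 1 = 4.
The overall nim-sum is X = 4. A row of size p has a winning move iff p XOR X < p (reduce it to p XOR X).
  11: 11 XOR 4 = 15 ≥ 11 — no move.
  9: 9 XOR 4 = 13 ≥ 9 — no move.
  5: 5 XOR 4 = 1 < 5 — winning move (to 1).
  13: 13 XOR 4 = 9 < 13 — winning move (to 9).
  15: 15 XOR 4 = 11 < 15 — winning move (to 11).
  1: 1 XOR 4 = 5 ≥ 1 — no move.
That gives 3 winning moves.

3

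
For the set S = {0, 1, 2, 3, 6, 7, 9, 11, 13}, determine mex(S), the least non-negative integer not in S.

4

The values 0, 1, 2, 3 are all present; 4 is the first non-negative integer missing from the set.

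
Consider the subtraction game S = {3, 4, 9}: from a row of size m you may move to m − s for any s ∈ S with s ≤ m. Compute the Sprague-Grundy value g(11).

Build the Grundy sequence with g(k) = mex{g(k−s) : s ∈ {3, 4, 9}, s ≤ k}:
k:     0  1  2  3  4  5  6  7  8  9 10 11
g(k):  0  0  0  1  1  1  2  0  0  3  1  1
So g(11) = 1.

1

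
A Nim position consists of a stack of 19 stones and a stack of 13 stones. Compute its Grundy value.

30

Compute the nim-sum pairwise:
19 ⊕ 13 = 30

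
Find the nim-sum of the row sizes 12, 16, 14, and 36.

54

In binary:
  001100  (12)
  010000  (16)
  001110  (14)
  100100  (36)
  ------
  110110  (54)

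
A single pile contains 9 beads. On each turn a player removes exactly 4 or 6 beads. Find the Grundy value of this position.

2

Grundy values for subtraction set {4, 6}:
g(0) = mex{} = 0
g(1) = mex{} = 0
g(2) = mex{} = 0
g(3) = mex{} = 0
g(4) = mex{0} = 1
g(5) = mex{0} = 1
g(6) = mex{0} = 1
g(7) = mex{0} = 1
g(8) = mex{0,1} = 2
g(9) = mex{0,1} = 2
So g(9) = 2.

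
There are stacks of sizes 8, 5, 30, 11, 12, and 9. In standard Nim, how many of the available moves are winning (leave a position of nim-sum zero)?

1

Bitwise XOR of the heap sizes:
  01000  (8)
  00101  (5)
  11110  (30)
  01011  (11)
  01100  (12)
  01001  (9)
  -----
  11101  (29)
The overall nim-sum is X = 29. A stack of size p has a winning move iff p XOR X < p (reduce it to p XOR X).
  8: 8 XOR 29 = 21 ≥ 8 — no move.
  5: 5 XOR 29 = 24 ≥ 5 — no move.
  30: 30 XOR 29 = 3 < 30 — winning move (to 3).
  11: 11 XOR 29 = 22 ≥ 11 — no move.
  12: 12 XOR 29 = 17 ≥ 12 — no move.
  9: 9 XOR 29 = 20 ≥ 9 — no move.
That gives 1 winning move.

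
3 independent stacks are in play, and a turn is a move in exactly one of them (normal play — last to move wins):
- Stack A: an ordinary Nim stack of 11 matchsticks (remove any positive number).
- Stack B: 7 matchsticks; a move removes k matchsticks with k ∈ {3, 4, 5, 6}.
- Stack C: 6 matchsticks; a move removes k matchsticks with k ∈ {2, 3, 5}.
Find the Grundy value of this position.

10

Stack A is a plain Nim stack of size 11, so its Grundy value is 11.
Build the Grundy sequence for stack B with g(k) = mex{g(k−s) : s ∈ {3, 4, 5, 6}, s ≤ k}:
g(0) = mex{} = 0
g(1) = mex{} = 0
g(2) = mex{} = 0
g(3) = mex{0} = 1
g(4) = mex{0} = 1
g(5) = mex{0} = 1
g(6) = mex{0,1} = 2
g(7) = mex{0,1} = 2
So g(7) = 2.
Build the Grundy sequence for stack C with g(k) = mex{g(k−s) : s ∈ {2, 3, 5}, s ≤ k}:
g(0) = mex{} = 0
g(1) = mex{} = 0
g(2) = mex{0} = 1
g(3) = mex{0} = 1
g(4) = mex{0,1} = 2
g(5) = mex{0,1} = 2
g(6) = mex{0,1,2} = 3
So g(6) = 3.
The value of a disjunctive sum is the nim-sum of the parts.
Combined value = 11 ⊕ 2 ⊕ 3 = 10.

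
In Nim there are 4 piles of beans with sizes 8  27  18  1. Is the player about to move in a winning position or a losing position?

Losing position

Bitwise XOR of the heap sizes:
  01000  (8)
  11011  (27)
  10010  (18)
  00001  (1)
  -----
  00000  (0)
The nim-sum is 0, so this is a P-position: the player to move is in a losing position under optimal play.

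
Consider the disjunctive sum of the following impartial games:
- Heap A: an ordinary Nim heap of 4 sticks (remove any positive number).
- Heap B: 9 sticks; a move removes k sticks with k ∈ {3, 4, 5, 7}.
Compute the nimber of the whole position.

7

Heap A is a plain Nim heap of size 4, so its Grundy value is 4.
Build the Grundy sequence for heap B with g(k) = mex{g(k−s) : s ∈ {3, 4, 5, 7}, s ≤ k}:
k:     0  1  2  3  4  5  6  7  8  9
g(k):  0  0  0  1  1  1  2  2  2  3
So g(9) = 3.
The value of a disjunctive sum is the nim-sum of the parts.
Combined value = 4 XOR 3 = 7.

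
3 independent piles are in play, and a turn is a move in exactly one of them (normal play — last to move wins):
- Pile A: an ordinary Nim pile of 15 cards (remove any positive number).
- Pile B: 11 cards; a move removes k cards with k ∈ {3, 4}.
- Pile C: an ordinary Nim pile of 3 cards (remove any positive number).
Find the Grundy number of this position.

Pile A is a plain Nim pile of size 15, so its Grundy value is 15.
For pile B, compute g(0), g(1), … with moves {3, 4}:
g(0) = mex{} = 0
g(1) = mex{} = 0
g(2) = mex{} = 0
g(3) = mex{0} = 1
g(4) = mex{0} = 1
g(5) = mex{0} = 1
g(6) = mex{0,1} = 2
g(7) = mex{1} = 0
g(8) = mex{1} = 0
g(9) = mex{1,2} = 0
g(10) = mex{0,2} = 1
g(11) = mex{0} = 1
So g(11) = 1.
Pile C is a plain Nim pile of size 3, so its Grundy value is 3.
By the Sprague-Grundy theorem, the Grundy value of a sum of independent games is the XOR of the component values.
Combined value = 15 XOR 1 XOR 3 = 13.

13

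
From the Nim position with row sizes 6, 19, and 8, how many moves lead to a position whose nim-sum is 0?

1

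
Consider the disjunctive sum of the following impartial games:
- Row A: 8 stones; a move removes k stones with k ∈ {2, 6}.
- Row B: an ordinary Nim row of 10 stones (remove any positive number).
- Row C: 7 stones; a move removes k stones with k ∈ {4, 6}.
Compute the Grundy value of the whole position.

Grundy values for row A (subtraction set {2, 6}):
g(0) = mex{} = 0
g(1) = mex{} = 0
g(2) = mex{0} = 1
g(3) = mex{0} = 1
g(4) = mex{1} = 0
g(5) = mex{1} = 0
g(6) = mex{0} = 1
g(7) = mex{0} = 1
g(8) = mex{1} = 0
So g(8) = 0.
Row B is a plain Nim row of size 10, so its Grundy value is 10.
Build the Grundy sequence for row C with g(k) = mex{g(k−s) : s ∈ {4, 6}, s ≤ k}:
k:     0  1  2  3  4  5  6  7
g(k):  0  0  0  0  1  1  1  1
So g(7) = 1.
The value of a disjunctive sum is the nim-sum of the parts.
Combined value = 0 ⊕ 10 ⊕ 1 = 11.

11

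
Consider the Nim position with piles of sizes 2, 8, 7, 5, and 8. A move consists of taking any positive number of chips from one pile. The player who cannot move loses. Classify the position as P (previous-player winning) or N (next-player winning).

Write each in binary and XOR column by column:
  0010  (2)
  1000  (8)
  0111  (7)
  0101  (5)
  1000  (8)
  ----
  0000  (0)
The nim-sum is 0, so this is a P-position: the player to move is in a losing position under optimal play.

P-position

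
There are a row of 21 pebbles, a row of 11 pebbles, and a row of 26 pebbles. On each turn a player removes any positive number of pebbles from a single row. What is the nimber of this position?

Bitwise XOR of the heap sizes:
  10101  (21)
  01011  (11)
  11010  (26)
  -----
  00100  (4)

4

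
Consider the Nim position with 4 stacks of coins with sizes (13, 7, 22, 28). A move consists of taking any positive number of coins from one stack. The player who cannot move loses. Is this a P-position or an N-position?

P-position

Compute the nim-sum pairwise:
13 ^ 7 = 10
10 ^ 22 = 28
28 ^ 28 = 0
The nim-sum is 0, so this is a P-position: the player to move is in a losing position under optimal play.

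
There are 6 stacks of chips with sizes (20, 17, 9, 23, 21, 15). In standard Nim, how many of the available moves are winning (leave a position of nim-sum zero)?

Write each in binary and XOR column by column:
  10100  (20)
  10001  (17)
  01001  (9)
  10111  (23)
  10101  (21)
  01111  (15)
  -----
  00001  (1)
The overall nim-sum is X = 1. A stack of size p has a winning move iff p XOR X < p (reduce it to p XOR X).
  20: 20 XOR 1 = 21 ≥ 20 — no move.
  17: 17 XOR 1 = 16 < 17 — winning move (to 16).
  9: 9 XOR 1 = 8 < 9 — winning move (to 8).
  23: 23 XOR 1 = 22 < 23 — winning move (to 22).
  21: 21 XOR 1 = 20 < 21 — winning move (to 20).
  15: 15 XOR 1 = 14 < 15 — winning move (to 14).
That gives 5 winning moves.

5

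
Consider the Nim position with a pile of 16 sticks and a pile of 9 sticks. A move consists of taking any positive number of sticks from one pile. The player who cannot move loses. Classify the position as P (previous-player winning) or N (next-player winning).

N-position

Nim-sum: 16 ^ 9 = 25.
The nim-sum is 25 ≠ 0, so this is an N-position: the player to move can win.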